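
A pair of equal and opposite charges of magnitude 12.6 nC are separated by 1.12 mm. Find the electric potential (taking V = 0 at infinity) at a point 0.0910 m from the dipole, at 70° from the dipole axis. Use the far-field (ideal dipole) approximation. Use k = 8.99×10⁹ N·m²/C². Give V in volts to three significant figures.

V ≈ 5.24 V

Dipole moment p = qd = (1.26×10⁻⁸ C)(0.00112 m) = 1.411×10⁻¹¹ C·m.
The dipole potential is V = kp cosθ / r².
V = (8.99×10⁹)(1.411×10⁻¹¹)·cos70° / (0.0910)² = 5.239 V.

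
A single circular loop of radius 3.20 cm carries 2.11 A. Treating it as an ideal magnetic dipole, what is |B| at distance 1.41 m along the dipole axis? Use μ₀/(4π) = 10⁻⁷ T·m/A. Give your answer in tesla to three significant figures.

B ≈ 4.84×10⁻¹⁰ T

Magnetic moment m = IA = Iπa² = (2.11)·π·(0.0320)² = 0.006788 A·m².
On axis B = (μ₀/4π)·2m/r³.
B = 2·(10⁻⁷)·(0.006788) / (1.41)³ = 4.843×10⁻¹⁰ T.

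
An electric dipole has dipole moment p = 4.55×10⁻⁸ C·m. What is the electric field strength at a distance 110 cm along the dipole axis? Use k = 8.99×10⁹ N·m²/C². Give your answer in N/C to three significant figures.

On the dipole axis E = 2kp/r³.
E = 2·(8.99×10⁹)(4.55×10⁻⁸) / (1.10)³ = 614.6 N/C.

E ≈ 615 N/C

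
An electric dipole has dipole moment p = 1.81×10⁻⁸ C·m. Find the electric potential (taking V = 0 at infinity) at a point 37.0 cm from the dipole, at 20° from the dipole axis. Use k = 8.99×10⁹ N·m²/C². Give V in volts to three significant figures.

The dipole potential is V = kp cosθ / r².
V = (8.99×10⁹)(1.81×10⁻⁸)·cos20° / (0.370)² = 1117 V.

V ≈ 1120 V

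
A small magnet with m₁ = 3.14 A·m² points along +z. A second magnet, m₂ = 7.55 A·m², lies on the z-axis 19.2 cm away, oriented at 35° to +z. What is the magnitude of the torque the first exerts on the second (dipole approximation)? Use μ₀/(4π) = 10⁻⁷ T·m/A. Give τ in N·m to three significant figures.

Dipole B is on the axis of dipole A, so B₁ there is axial: B₁ = (μ₀/4π)·2m₁/r³ along +z.
B₁ = 2(10⁻⁷)(3.14)/(0.192)³ = 8.873×10⁻⁵ T.
τ = m₂ B₁ sinθ.
τ = (7.55)(8.873×10⁻⁵)·sin35° = 3.842×10⁻⁴ N·m.

τ ≈ 3.84×10⁻⁴ N·m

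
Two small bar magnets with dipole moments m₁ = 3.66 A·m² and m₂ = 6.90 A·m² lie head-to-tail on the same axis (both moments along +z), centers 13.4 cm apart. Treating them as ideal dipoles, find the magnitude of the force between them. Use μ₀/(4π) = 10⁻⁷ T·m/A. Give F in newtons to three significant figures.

On-axis B of dipole 1: B = (μ₀/4π)·2m₁/r³. Force on dipole 2: F = m₂·dB/dr.
dB/dr = −(μ₀/4π)·6m₁/r⁴, so |F| = (μ₀/4π)·6m₁m₂/r⁴.
F = 6(10⁻⁷)(3.66)(6.90)/(0.134)⁴ = 0.04700 N.

F ≈ 0.0470 N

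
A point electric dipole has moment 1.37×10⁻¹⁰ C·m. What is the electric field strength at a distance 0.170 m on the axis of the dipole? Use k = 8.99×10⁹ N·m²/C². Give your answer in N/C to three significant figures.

E ≈ 501 N/C

On the dipole axis E = 2kp/r³.
E = 2·(8.99×10⁹)(1.37×10⁻¹⁰) / (0.170)³ = 501.4 N/C.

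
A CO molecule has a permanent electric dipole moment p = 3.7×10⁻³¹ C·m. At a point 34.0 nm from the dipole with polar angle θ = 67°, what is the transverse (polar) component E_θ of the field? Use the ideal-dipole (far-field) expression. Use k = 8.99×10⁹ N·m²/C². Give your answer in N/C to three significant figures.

For a dipole, E_θ = (kp sinθ)/r³.
kp/r³ = (8.99×10⁹)(3.70×10⁻³¹)/(3.40×10⁻⁸)³ = 84.63 N/C.
E_θ = 84.63·sin67° = 77.90 N/C.

E_θ ≈ 77.9 N/C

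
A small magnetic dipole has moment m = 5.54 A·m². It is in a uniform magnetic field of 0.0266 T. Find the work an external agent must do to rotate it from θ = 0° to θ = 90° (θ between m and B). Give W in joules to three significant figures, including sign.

W_ext = ΔU = −mB cosθ₂ + mB cosθ₁ = mB(cosθ₁ − cosθ₂).
W = (5.54)(0.0266)·(cos0° − cos90°) = (0.1474)·(+1.0000) = 0.1474 J.

W ≈ 0.147 J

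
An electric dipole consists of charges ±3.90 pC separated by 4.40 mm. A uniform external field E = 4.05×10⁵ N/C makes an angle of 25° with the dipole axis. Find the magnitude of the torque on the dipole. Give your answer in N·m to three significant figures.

Dipole moment p = qd = (3.90×10⁻¹² C)(0.00440 m) = 1.716×10⁻¹⁴ C·m.
Torque on an electric dipole: τ = pE sinθ.
τ = (1.716×10⁻¹⁴)(4.05×10⁵)·sin25° = 2.937×10⁻⁹ N·m.

τ ≈ 2.94×10⁻⁹ N·m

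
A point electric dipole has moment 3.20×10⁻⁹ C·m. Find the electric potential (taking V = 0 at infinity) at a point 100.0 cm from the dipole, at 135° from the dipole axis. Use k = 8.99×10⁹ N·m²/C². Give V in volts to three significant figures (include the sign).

V ≈ -20.3 V

The dipole potential is V = kp cosθ / r².
V = (8.99×10⁹)(3.20×10⁻⁹)·cos135° / (1.00)² = -20.34 V.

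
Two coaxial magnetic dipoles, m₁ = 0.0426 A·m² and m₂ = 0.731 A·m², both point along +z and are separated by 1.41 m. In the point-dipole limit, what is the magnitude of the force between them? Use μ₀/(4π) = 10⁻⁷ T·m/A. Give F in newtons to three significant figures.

F ≈ 4.73×10⁻⁹ N

On-axis B of dipole 1: B = (μ₀/4π)·2m₁/r³. Force on dipole 2: F = m₂·dB/dr.
dB/dr = −(μ₀/4π)·6m₁/r⁴, so |F| = (μ₀/4π)·6m₁m₂/r⁴.
F = 6(10⁻⁷)(0.0426)(0.731)/(1.41)⁴ = 4.727×10⁻⁹ N.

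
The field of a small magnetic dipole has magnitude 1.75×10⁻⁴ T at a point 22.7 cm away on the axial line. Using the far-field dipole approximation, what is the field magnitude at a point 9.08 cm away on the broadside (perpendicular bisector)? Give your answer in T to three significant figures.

B ≈ 0.00137 T

Dipole fields scale as 1/r³ in the far field.
The axial field is twice the equatorial field at the same r, so the geometry factor is 1/2.
B₂ = B₁ · (1/2) · (r₁/r₂)³ = 1.75×10⁻⁴ · 0.5 · (22.7/9.08)³.
(r₁/r₂)³ = (2.5)³ = 15.62.
B₂ ≈ 0.001367 T.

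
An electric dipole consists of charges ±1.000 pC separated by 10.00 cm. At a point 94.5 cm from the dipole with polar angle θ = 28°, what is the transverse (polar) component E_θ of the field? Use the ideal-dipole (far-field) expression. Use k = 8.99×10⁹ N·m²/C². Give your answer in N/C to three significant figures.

E_θ ≈ 5.00×10⁻⁴ N/C

Dipole moment p = qd = (1.00×10⁻¹² C)(0.100 m) = 1.00×10⁻¹³ C·m.
For a dipole, E_θ = (kp sinθ)/r³.
kp/r³ = (8.99×10⁹)(1.00×10⁻¹³)/(0.945)³ = 0.001065 N/C.
E_θ = 0.001065·sin28° = 5.001×10⁻⁴ N/C.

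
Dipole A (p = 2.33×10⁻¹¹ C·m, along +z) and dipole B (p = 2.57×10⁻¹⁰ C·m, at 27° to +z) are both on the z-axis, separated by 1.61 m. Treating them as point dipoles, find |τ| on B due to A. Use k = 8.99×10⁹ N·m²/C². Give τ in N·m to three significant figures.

τ ≈ 1.17×10⁻¹¹ N·m

The second dipole sits on the axis of the first, so the field there is axial: E₁ = 2kp₁/r³ along +z.
E₁ = 2(8.99×10⁹)(2.33×10⁻¹¹)/(1.61)³ = 0.1004 N/C.
Torque on the second dipole: τ = p₂ E₁ sinθ.
τ = (2.57×10⁻¹⁰)(0.1004)·sin27° = 1.171×10⁻¹¹ N·m.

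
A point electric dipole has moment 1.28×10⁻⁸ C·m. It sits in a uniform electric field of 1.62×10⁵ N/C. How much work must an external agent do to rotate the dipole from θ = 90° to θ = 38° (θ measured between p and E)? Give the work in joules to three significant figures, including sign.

W_ext = ΔU = U(θ₂) − U(θ₁) = −pE cosθ₂ − (−pE cosθ₁) = pE(cosθ₁ − cosθ₂).
W = (1.28×10⁻⁸)(1.62×10⁵)·(cos90° − cos38°) = (0.002074)·(-0.7880) = -0.001634 J.

W ≈ -0.00163 J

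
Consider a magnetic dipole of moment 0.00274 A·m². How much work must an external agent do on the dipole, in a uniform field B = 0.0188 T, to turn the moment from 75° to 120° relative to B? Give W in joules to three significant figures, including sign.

W ≈ 3.91×10⁻⁵ J

W_ext = ΔU = −mB cosθ₂ + mB cosθ₁ = mB(cosθ₁ − cosθ₂).
W = (0.00274)(0.0188)·(cos75° − cos120°) = (5.151×10⁻⁵)·(+0.7588) = 3.909×10⁻⁵ J.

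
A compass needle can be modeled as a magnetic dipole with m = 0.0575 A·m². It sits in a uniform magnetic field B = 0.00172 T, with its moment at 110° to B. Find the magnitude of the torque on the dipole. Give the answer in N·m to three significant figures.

τ ≈ 9.29×10⁻⁵ N·m

Torque on a magnetic dipole: τ = mB sinθ.
τ = (0.0575)(0.00172)·sin110° = 9.294×10⁻⁵ N·m.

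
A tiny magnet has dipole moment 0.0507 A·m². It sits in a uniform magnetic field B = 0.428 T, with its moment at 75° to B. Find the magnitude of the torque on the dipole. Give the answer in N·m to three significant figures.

τ ≈ 0.0210 N·m

Torque on a magnetic dipole: τ = mB sinθ.
τ = (0.0507)(0.428)·sin75° = 0.02096 N·m.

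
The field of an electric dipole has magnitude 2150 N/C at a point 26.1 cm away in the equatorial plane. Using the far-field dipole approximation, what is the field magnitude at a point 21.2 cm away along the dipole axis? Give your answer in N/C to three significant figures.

Dipole fields scale as 1/r³ in the far field.
The axial field is twice the equatorial field at the same r, so the geometry factor is 2/1.
E₂ = E₁ · (2/1) · (r₁/r₂)³ = 2150 · 2 · (26.1/21.2)³.
(r₁/r₂)³ = (1.231)³ = 1.866.
E₂ ≈ 8024 N/C.

E ≈ 8020 N/C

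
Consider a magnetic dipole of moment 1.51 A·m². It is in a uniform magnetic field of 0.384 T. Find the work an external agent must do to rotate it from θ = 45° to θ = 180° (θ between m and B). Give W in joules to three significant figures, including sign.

W ≈ 0.990 J

W_ext = ΔU = −mB cosθ₂ + mB cosθ₁ = mB(cosθ₁ − cosθ₂).
W = (1.51)(0.384)·(cos45° − cos180°) = (0.5798)·(+1.7071) = 0.9898 J.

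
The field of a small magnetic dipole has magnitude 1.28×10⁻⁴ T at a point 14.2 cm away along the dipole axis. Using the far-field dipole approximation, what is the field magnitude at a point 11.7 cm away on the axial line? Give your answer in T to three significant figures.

B ≈ 2.29×10⁻⁴ T

Dipole fields scale as 1/r³ in the far field; the geometry is the same at both points.
B₂ = B₁ · (r₁/r₂)³ = 1.28×10⁻⁴ · (14.2/11.7)³.
(r₁/r₂)³ = (1.214)³ = 1.788.
B₂ ≈ 2.288×10⁻⁴ T.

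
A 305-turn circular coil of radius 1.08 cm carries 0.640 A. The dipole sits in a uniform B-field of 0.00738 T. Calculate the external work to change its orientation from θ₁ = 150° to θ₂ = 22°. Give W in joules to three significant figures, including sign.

m = NIA = NIπa² = 305·(0.640)·π·(0.0108)² = 0.07153 A·m².
W_ext = ΔU = −mB cosθ₂ + mB cosθ₁ = mB(cosθ₁ − cosθ₂).
W = (0.07153)(0.00738)·(cos150° − cos22°) = (5.279×10⁻⁴)·(-1.7932) = -9.466×10⁻⁴ J.

W ≈ -9.47×10⁻⁴ J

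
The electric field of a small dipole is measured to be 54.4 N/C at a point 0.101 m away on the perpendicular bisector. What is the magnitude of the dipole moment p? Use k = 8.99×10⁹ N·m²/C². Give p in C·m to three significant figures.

In the equatorial plane E = kp/r³, so p = Er³/(k).
p = (54.4)·(0.101)³ / (8.99×10⁹) = 6.235×10⁻¹² C·m.

p ≈ 6.23×10⁻¹² C·m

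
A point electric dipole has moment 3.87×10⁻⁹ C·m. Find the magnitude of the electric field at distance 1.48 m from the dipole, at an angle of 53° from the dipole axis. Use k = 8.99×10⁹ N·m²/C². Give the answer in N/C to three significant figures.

At angle θ the dipole field magnitude is E = (kp/r³)·√(1 + 3cos²θ).
kp/r³ = (8.99×10⁹)(3.87×10⁻⁹) / (1.48)³ = 10.73 N/C.
√(1 + 3cos²53°) = √(1 + 3·0.3622) = √2.0865 ≈ 1.4445.
E ≈ 10.73 × 1.444 = 15.50 N/C.

E ≈ 15.5 N/C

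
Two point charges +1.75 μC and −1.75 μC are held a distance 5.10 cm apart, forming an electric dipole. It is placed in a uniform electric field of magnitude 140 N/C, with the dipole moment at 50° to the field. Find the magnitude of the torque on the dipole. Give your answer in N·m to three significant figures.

τ ≈ 9.57×10⁻⁶ N·m

Dipole moment p = qd = (1.75×10⁻⁶ C)(0.0510 m) = 8.925×10⁻⁸ C·m.
Torque on an electric dipole: τ = pE sinθ.
τ = (8.925×10⁻⁸)(140)·sin50° = 9.572×10⁻⁶ N·m.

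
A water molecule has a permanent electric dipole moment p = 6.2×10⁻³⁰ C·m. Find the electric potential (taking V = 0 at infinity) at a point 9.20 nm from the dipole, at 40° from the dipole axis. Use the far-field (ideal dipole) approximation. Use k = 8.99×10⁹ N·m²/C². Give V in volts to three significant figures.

The dipole potential is V = kp cosθ / r².
V = (8.99×10⁹)(6.20×10⁻³⁰)·cos40° / (9.20×10⁻⁹)² = 5.045×10⁻⁴ V.

V ≈ 5.04×10⁻⁴ V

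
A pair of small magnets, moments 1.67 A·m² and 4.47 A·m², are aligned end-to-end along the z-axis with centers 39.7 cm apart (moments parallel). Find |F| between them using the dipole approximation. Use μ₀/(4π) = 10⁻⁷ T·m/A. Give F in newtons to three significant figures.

On-axis B of dipole 1: B = (μ₀/4π)·2m₁/r³. Force on dipole 2: F = m₂·dB/dr.
dB/dr = −(μ₀/4π)·6m₁/r⁴, so |F| = (μ₀/4π)·6m₁m₂/r⁴.
F = 6(10⁻⁷)(1.67)(4.47)/(0.397)⁴ = 1.803×10⁻⁴ N.

F ≈ 1.80×10⁻⁴ N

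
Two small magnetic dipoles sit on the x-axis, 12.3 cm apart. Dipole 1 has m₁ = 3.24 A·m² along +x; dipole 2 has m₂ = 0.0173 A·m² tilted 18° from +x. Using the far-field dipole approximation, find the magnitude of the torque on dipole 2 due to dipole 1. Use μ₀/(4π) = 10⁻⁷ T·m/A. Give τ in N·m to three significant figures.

Dipole B is on the axis of dipole A, so B₁ there is axial: B₁ = (μ₀/4π)·2m₁/r³ along +x.
B₁ = 2(10⁻⁷)(3.24)/(0.123)³ = 3.482×10⁻⁴ T.
τ = m₂ B₁ sinθ.
τ = (0.0173)(3.482×10⁻⁴)·sin18° = 1.862×10⁻⁶ N·m.

τ ≈ 1.86×10⁻⁶ N·m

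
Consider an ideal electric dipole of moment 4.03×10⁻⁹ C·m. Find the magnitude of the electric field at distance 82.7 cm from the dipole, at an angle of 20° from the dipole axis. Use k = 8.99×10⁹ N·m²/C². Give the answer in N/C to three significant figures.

E ≈ 122 N/C

At angle θ the dipole field magnitude is E = (kp/r³)·√(1 + 3cos²θ).
kp/r³ = (8.99×10⁹)(4.03×10⁻⁹) / (0.827)³ = 64.05 N/C.
√(1 + 3cos²20°) = √(1 + 3·0.8830) = √3.6491 ≈ 1.9103.
E ≈ 64.05 × 1.910 = 122.4 N/C.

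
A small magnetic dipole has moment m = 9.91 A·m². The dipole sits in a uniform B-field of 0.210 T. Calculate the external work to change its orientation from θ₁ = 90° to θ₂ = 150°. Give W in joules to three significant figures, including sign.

W_ext = ΔU = −mB cosθ₂ + mB cosθ₁ = mB(cosθ₁ − cosθ₂).
W = (9.91)(0.210)·(cos90° − cos150°) = (2.081)·(+0.8660) = 1.802 J.

W ≈ 1.80 J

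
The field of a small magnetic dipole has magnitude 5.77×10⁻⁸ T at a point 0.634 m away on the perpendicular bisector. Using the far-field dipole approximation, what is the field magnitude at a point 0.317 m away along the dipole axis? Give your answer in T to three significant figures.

Dipole fields scale as 1/r³ in the far field.
The axial field is twice the equatorial field at the same r, so the geometry factor is 2/1.
B₂ = B₁ · (2/1) · (r₁/r₂)³ = 5.77×10⁻⁸ · 2 · (0.634/0.317)³.
(r₁/r₂)³ = (2)³ = 8.
B₂ ≈ 9.232×10⁻⁷ T.

B ≈ 9.23×10⁻⁷ T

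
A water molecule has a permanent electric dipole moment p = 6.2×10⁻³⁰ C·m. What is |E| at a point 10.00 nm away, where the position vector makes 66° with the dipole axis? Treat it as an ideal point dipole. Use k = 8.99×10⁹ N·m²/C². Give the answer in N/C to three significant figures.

At angle θ the dipole field magnitude is E = (kp/r³)·√(1 + 3cos²θ).
kp/r³ = (8.99×10⁹)(6.20×10⁻³⁰) / (1.00×10⁻⁸)³ = 5.574×10⁴ N/C.
√(1 + 3cos²66°) = √(1 + 3·0.1654) = √1.4963 ≈ 1.2232.
E ≈ 5.574×10⁴ × 1.223 = 6.818×10⁴ N/C.

E ≈ 6.82×10⁴ N/C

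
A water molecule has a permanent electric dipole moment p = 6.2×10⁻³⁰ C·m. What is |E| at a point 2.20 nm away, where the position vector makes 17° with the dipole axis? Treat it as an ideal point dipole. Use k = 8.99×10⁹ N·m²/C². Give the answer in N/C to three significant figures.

E ≈ 1.01×10⁷ N/C

At angle θ the dipole field magnitude is E = (kp/r³)·√(1 + 3cos²θ).
kp/r³ = (8.99×10⁹)(6.20×10⁻³⁰) / (2.20×10⁻⁹)³ = 5.235×10⁶ N/C.
√(1 + 3cos²17°) = √(1 + 3·0.9145) = √3.7436 ≈ 1.9348.
E ≈ 5.235×10⁶ × 1.935 = 1.013×10⁷ N/C.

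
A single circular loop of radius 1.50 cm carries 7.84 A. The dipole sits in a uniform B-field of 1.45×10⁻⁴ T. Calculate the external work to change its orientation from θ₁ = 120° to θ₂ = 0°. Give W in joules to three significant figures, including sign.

W ≈ -1.21×10⁻⁶ J

Magnetic moment m = IA = Iπa² = (7.84)·π·(0.0150)² = 0.005542 A·m².
W_ext = ΔU = −mB cosθ₂ + mB cosθ₁ = mB(cosθ₁ − cosθ₂).
W = (0.005542)(1.45×10⁻⁴)·(cos120° − cos0°) = (8.036×10⁻⁷)·(-1.5000) = -1.205×10⁻⁶ J.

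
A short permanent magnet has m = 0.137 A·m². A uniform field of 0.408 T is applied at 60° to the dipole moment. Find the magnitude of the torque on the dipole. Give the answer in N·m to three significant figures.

τ ≈ 0.0484 N·m

Torque on a magnetic dipole: τ = mB sinθ.
τ = (0.137)(0.408)·sin60° = 0.04841 N·m.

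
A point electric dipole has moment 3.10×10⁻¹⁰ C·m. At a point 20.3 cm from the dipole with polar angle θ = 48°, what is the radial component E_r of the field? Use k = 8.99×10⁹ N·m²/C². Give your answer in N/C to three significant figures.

For a dipole, E_r = (2kp cosθ)/r³.
kp/r³ = (8.99×10⁹)(3.10×10⁻¹⁰)/(0.203)³ = 333.1 N/C.
E_r = 2·333.1·cos48° = 445.8 N/C.

E_r ≈ 446 N/C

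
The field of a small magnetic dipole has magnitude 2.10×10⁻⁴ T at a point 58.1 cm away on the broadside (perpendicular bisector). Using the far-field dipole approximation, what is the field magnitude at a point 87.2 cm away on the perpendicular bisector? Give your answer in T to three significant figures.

Dipole fields scale as 1/r³ in the far field; the geometry is the same at both points.
B₂ = B₁ · (r₁/r₂)³ = 2.10×10⁻⁴ · (58.1/87.2)³.
(r₁/r₂)³ = (0.6663)³ = 0.2958.
B₂ ≈ 6.212×10⁻⁵ T.

B ≈ 6.21×10⁻⁵ T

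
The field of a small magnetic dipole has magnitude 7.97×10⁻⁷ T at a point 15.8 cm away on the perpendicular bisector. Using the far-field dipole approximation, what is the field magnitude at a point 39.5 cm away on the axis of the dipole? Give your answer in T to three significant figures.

B ≈ 1.02×10⁻⁷ T

Dipole fields scale as 1/r³ in the far field.
The axial field is twice the equatorial field at the same r, so the geometry factor is 2/1.
B₂ = B₁ · (2/1) · (r₁/r₂)³ = 7.97×10⁻⁷ · 2 · (15.8/39.5)³.
(r₁/r₂)³ = (0.4)³ = 0.064.
B₂ ≈ 1.020×10⁻⁷ T.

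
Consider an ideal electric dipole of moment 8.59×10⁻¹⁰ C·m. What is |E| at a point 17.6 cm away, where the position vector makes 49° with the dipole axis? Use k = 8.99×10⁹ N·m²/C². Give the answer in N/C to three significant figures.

E ≈ 2140 N/C

At angle θ the dipole field magnitude is E = (kp/r³)·√(1 + 3cos²θ).
kp/r³ = (8.99×10⁹)(8.59×10⁻¹⁰) / (0.176)³ = 1416 N/C.
√(1 + 3cos²49°) = √(1 + 3·0.4304) = √2.2912 ≈ 1.5137.
E ≈ 1416 × 1.514 = 2144 N/C.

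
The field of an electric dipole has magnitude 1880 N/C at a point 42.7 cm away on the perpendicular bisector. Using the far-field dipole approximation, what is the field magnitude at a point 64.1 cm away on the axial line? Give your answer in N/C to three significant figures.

Dipole fields scale as 1/r³ in the far field.
The axial field is twice the equatorial field at the same r, so the geometry factor is 2/1.
E₂ = E₁ · (2/1) · (r₁/r₂)³ = 1880 · 2 · (42.7/64.1)³.
(r₁/r₂)³ = (0.6661)³ = 0.2956.
E₂ ≈ 1111 N/C.

E ≈ 1110 N/C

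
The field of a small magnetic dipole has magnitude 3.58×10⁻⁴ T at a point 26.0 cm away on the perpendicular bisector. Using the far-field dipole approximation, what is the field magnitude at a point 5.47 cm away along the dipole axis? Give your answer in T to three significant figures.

Dipole fields scale as 1/r³ in the far field.
The axial field is twice the equatorial field at the same r, so the geometry factor is 2/1.
B₂ = B₁ · (2/1) · (r₁/r₂)³ = 3.58×10⁻⁴ · 2 · (26.0/5.47)³.
(r₁/r₂)³ = (4.753)³ = 107.4.
B₂ ≈ 0.07689 T.

B ≈ 0.0769 T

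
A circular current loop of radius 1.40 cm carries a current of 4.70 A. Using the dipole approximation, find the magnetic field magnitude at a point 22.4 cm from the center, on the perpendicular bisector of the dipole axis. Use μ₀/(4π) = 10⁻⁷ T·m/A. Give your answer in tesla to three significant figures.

B ≈ 2.57×10⁻⁸ T

Magnetic moment m = IA = Iπa² = (4.70)·π·(0.0140)² = 0.002894 A·m².
In the equatorial plane B = (μ₀/4π)·m/r³ (half the axial value).
B = (10⁻⁷)·(0.002894) / (0.224)³ = 2.575×10⁻⁸ T.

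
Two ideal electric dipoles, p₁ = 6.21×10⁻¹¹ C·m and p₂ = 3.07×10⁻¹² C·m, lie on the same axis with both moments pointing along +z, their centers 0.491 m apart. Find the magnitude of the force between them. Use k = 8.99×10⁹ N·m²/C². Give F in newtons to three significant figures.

On-axis field of dipole 1 at distance r: E = 2kp₁/r³. Force on dipole 2 is F = p₂·dE/dr (gradient along axis).
dE/dr = −6kp₁/r⁴, so |F| = 6kp₁p₂/r⁴ (attractive for aligned moments).
F = 6(8.99×10⁹)(6.21×10⁻¹¹)(3.07×10⁻¹²)/(0.491)⁴ = 1.769×10⁻¹⁰ N.

F ≈ 1.77×10⁻¹⁰ N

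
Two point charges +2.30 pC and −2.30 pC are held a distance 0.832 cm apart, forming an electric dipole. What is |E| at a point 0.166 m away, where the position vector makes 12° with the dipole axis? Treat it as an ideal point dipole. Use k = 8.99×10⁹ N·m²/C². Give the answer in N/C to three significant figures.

Dipole moment p = qd = (2.30×10⁻¹² C)(0.00832 m) = 1.914×10⁻¹⁴ C·m.
At angle θ the dipole field magnitude is E = (kp/r³)·√(1 + 3cos²θ).
kp/r³ = (8.99×10⁹)(1.914×10⁻¹⁴) / (0.166)³ = 0.03762 N/C.
√(1 + 3cos²12°) = √(1 + 3·0.9568) = √3.8703 ≈ 1.9673.
E ≈ 0.03762 × 1.967 = 0.07400 N/C.

E ≈ 0.0740 N/C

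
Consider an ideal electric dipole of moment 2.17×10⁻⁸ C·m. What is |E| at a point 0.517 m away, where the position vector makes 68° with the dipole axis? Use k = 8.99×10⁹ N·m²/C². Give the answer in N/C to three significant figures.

At angle θ the dipole field magnitude is E = (kp/r³)·√(1 + 3cos²θ).
kp/r³ = (8.99×10⁹)(2.17×10⁻⁸) / (0.517)³ = 1412 N/C.
√(1 + 3cos²68°) = √(1 + 3·0.1403) = √1.4210 ≈ 1.1921.
E ≈ 1412 × 1.192 = 1683 N/C.

E ≈ 1680 N/C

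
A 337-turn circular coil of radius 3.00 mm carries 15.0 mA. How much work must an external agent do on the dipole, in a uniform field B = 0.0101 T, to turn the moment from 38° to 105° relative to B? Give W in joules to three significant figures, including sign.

W ≈ 1.51×10⁻⁶ J

m = NIA = NIπa² = 337·(0.0150)·π·(0.00300)² = 1.429×10⁻⁴ A·m².
W_ext = ΔU = −mB cosθ₂ + mB cosθ₁ = mB(cosθ₁ − cosθ₂).
W = (1.429×10⁻⁴)(0.0101)·(cos38° − cos105°) = (1.443×10⁻⁶)·(+1.0468) = 1.511×10⁻⁶ J.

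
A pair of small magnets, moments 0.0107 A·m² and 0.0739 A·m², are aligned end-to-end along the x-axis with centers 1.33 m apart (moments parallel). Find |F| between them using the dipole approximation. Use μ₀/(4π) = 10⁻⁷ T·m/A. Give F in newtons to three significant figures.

F ≈ 1.52×10⁻¹⁰ N

On-axis B of dipole 1: B = (μ₀/4π)·2m₁/r³. Force on dipole 2: F = m₂·dB/dr.
dB/dr = −(μ₀/4π)·6m₁/r⁴, so |F| = (μ₀/4π)·6m₁m₂/r⁴.
F = 6(10⁻⁷)(0.0107)(0.0739)/(1.33)⁴ = 1.516×10⁻¹⁰ N.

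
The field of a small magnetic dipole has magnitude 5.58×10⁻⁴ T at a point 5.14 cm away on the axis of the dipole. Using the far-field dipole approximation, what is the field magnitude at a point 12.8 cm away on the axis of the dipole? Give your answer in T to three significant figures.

B ≈ 3.61×10⁻⁵ T

Dipole fields scale as 1/r³ in the far field; the geometry is the same at both points.
B₂ = B₁ · (r₁/r₂)³ = 5.58×10⁻⁴ · (5.14/12.8)³.
(r₁/r₂)³ = (0.4016)³ = 0.06475.
B₂ ≈ 3.613×10⁻⁵ T.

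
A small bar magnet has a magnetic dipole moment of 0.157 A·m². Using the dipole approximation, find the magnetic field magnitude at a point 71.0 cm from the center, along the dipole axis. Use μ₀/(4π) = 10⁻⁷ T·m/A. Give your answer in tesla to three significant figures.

B ≈ 8.77×10⁻⁸ T

On axis B = (μ₀/4π)·2m/r³.
B = 2·(10⁻⁷)·(0.157) / (0.710)³ = 8.773×10⁻⁸ T.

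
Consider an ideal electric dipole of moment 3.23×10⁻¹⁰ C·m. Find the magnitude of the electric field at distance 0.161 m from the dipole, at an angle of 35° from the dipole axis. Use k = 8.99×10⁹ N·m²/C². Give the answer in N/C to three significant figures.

At angle θ the dipole field magnitude is E = (kp/r³)·√(1 + 3cos²θ).
kp/r³ = (8.99×10⁹)(3.23×10⁻¹⁰) / (0.161)³ = 695.8 N/C.
√(1 + 3cos²35°) = √(1 + 3·0.6710) = √3.0130 ≈ 1.7358.
E ≈ 695.8 × 1.736 = 1208 N/C.

E ≈ 1210 N/C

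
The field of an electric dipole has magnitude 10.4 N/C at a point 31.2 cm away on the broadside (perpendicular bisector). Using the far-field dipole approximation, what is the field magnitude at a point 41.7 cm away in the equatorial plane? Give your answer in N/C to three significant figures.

Dipole fields scale as 1/r³ in the far field; the geometry is the same at both points.
E₂ = E₁ · (r₁/r₂)³ = 10.4 · (31.2/41.7)³.
(r₁/r₂)³ = (0.7482)³ = 0.4188.
E₂ ≈ 4.356 N/C.

E ≈ 4.36 N/C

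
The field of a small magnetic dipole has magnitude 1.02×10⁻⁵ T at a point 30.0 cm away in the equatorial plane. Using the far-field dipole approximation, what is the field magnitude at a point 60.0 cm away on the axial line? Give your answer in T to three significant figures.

Dipole fields scale as 1/r³ in the far field.
The axial field is twice the equatorial field at the same r, so the geometry factor is 2/1.
B₂ = B₁ · (2/1) · (r₁/r₂)³ = 1.02×10⁻⁵ · 2 · (30.0/60.0)³.
(r₁/r₂)³ = (0.5)³ = 0.125.
B₂ ≈ 2.550×10⁻⁶ T.

B ≈ 2.55×10⁻⁶ T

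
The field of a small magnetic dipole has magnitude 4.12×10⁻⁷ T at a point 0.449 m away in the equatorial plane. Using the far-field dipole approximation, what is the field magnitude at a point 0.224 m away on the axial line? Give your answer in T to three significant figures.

B ≈ 6.64×10⁻⁶ T

Dipole fields scale as 1/r³ in the far field.
The axial field is twice the equatorial field at the same r, so the geometry factor is 2/1.
B₂ = B₁ · (2/1) · (r₁/r₂)³ = 4.12×10⁻⁷ · 2 · (0.449/0.224)³.
(r₁/r₂)³ = (2.004)³ = 8.054.
B₂ ≈ 6.636×10⁻⁶ T.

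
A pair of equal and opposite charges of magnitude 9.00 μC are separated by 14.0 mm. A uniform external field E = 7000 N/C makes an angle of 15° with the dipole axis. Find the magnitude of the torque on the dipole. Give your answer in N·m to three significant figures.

Dipole moment p = qd = (9.00×10⁻⁶ C)(0.0140 m) = 1.26×10⁻⁷ C·m.
Torque on an electric dipole: τ = pE sinθ.
τ = (1.26×10⁻⁷)(7000)·sin15° = 2.283×10⁻⁴ N·m.

τ ≈ 2.28×10⁻⁴ N·m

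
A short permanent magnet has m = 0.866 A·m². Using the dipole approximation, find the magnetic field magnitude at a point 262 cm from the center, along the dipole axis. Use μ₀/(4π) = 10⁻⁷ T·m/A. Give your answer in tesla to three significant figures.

On axis B = (μ₀/4π)·2m/r³.
B = 2·(10⁻⁷)·(0.866) / (2.62)³ = 9.630×10⁻⁹ T.

B ≈ 9.63×10⁻⁹ T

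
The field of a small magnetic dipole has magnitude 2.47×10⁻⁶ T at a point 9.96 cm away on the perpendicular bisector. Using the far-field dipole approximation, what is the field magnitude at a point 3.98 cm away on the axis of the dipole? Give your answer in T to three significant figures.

Dipole fields scale as 1/r³ in the far field.
The axial field is twice the equatorial field at the same r, so the geometry factor is 2/1.
B₂ = B₁ · (2/1) · (r₁/r₂)³ = 2.47×10⁻⁶ · 2 · (9.96/3.98)³.
(r₁/r₂)³ = (2.503)³ = 15.67.
B₂ ≈ 7.742×10⁻⁵ T.

B ≈ 7.74×10⁻⁵ T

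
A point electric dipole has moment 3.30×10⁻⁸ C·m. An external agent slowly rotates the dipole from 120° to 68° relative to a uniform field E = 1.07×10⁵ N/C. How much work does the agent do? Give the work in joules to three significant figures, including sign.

W ≈ -0.00309 J

W_ext = ΔU = U(θ₂) − U(θ₁) = −pE cosθ₂ − (−pE cosθ₁) = pE(cosθ₁ − cosθ₂).
W = (3.30×10⁻⁸)(1.07×10⁵)·(cos120° − cos68°) = (0.003531)·(-0.8746) = -0.003088 J.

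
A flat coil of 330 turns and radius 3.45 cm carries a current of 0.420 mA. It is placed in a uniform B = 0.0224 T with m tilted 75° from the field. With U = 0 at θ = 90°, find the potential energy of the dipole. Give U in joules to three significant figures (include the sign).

m = NIA = NIπa² = 330·(4.20×10⁻⁴)·π·(0.0345)² = 5.183×10⁻⁴ A·m².
U = −m·B = −mB cosθ.
U = −(5.183×10⁻⁴)(0.0224)·cos75° = -3.005×10⁻⁶ J.

U ≈ -3.00×10⁻⁶ J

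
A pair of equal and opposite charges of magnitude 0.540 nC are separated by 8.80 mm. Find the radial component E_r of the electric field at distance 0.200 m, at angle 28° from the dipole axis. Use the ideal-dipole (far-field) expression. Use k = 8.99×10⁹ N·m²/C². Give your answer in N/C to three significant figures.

Dipole moment p = qd = (5.40×10⁻¹⁰ C)(0.00880 m) = 4.752×10⁻¹² C·m.
For a dipole, E_r = (2kp cosθ)/r³.
kp/r³ = (8.99×10⁹)(4.752×10⁻¹²)/(0.200)³ = 5.340 N/C.
E_r = 2·5.340·cos28° = 9.430 N/C.

E_r ≈ 9.43 N/C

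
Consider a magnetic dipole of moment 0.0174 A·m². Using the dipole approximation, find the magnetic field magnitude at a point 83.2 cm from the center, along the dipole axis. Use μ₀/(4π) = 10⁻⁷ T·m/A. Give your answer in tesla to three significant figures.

On axis B = (μ₀/4π)·2m/r³.
B = 2·(10⁻⁷)·(0.0174) / (0.832)³ = 6.042×10⁻⁹ T.

B ≈ 6.04×10⁻⁹ T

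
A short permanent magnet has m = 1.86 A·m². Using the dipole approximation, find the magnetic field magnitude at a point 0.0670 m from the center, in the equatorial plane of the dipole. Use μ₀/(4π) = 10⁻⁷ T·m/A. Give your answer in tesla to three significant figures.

B ≈ 6.18×10⁻⁴ T

In the equatorial plane B = (μ₀/4π)·m/r³ (half the axial value).
B = (10⁻⁷)·(1.86) / (0.0670)³ = 6.184×10⁻⁴ T.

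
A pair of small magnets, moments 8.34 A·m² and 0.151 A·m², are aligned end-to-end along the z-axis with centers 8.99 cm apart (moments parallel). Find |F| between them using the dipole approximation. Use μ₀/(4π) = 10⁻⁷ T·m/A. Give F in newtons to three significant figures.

On-axis B of dipole 1: B = (μ₀/4π)·2m₁/r³. Force on dipole 2: F = m₂·dB/dr.
dB/dr = −(μ₀/4π)·6m₁/r⁴, so |F| = (μ₀/4π)·6m₁m₂/r⁴.
F = 6(10⁻⁷)(8.34)(0.151)/(0.0899)⁴ = 0.01157 N.

F ≈ 0.0116 N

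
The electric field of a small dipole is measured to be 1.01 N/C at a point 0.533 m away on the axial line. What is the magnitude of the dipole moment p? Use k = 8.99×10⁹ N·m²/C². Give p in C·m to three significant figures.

p ≈ 8.51×10⁻¹² C·m

On axis E = 2kp/r³, so p = Er³/(2k).
p = (1.01)·(0.533)³ / (2·8.99×10⁹) = 8.506×10⁻¹² C·m.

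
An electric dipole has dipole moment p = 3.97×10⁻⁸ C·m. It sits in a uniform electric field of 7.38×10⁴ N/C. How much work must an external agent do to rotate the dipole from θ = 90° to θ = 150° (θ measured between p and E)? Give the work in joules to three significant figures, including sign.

W_ext = ΔU = U(θ₂) − U(θ₁) = −pE cosθ₂ − (−pE cosθ₁) = pE(cosθ₁ − cosθ₂).
W = (3.97×10⁻⁸)(7.38×10⁴)·(cos90° − cos150°) = (0.002930)·(+0.8660) = 0.002537 J.

W ≈ 0.00254 J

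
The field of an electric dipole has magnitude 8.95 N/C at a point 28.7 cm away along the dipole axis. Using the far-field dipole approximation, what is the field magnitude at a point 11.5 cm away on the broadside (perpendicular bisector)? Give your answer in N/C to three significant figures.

Dipole fields scale as 1/r³ in the far field.
The axial field is twice the equatorial field at the same r, so the geometry factor is 1/2.
E₂ = E₁ · (1/2) · (r₁/r₂)³ = 8.95 · 0.5 · (28.7/11.5)³.
(r₁/r₂)³ = (2.496)³ = 15.54.
E₂ ≈ 69.56 N/C.

E ≈ 69.6 N/C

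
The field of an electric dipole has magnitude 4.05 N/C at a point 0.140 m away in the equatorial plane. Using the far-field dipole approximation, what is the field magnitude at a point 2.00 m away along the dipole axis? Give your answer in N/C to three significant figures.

E ≈ 0.00278 N/C

Dipole fields scale as 1/r³ in the far field.
The axial field is twice the equatorial field at the same r, so the geometry factor is 2/1.
E₂ = E₁ · (2/1) · (r₁/r₂)³ = 4.05 · 2 · (0.140/2.00)³.
(r₁/r₂)³ = (0.07)³ = 0.000343.
E₂ ≈ 0.002778 N/C.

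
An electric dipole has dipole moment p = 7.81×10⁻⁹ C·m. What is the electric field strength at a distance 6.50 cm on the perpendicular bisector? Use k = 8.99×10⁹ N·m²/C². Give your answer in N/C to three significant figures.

E ≈ 2.56×10⁵ N/C

On the perpendicular bisector E = kp/r³ (half the axial value at the same distance).
E = (8.99×10⁹)(7.81×10⁻⁹) / (0.0650)³ = 2.557×10⁵ N/C.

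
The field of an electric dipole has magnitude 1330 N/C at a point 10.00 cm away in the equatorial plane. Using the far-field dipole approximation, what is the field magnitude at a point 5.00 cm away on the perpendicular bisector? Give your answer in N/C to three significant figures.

E ≈ 1.06×10⁴ N/C

Dipole fields scale as 1/r³ in the far field; the geometry is the same at both points.
E₂ = E₁ · (r₁/r₂)³ = 1330 · (10.00/5.00)³.
(r₁/r₂)³ = (2)³ = 8.
E₂ ≈ 1.064×10⁴ N/C.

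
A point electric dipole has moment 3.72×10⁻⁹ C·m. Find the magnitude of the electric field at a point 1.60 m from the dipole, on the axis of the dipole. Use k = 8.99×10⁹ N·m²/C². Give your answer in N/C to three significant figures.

On the dipole axis E = 2kp/r³.
E = 2·(8.99×10⁹)(3.72×10⁻⁹) / (1.60)³ = 16.33 N/C.

E ≈ 16.3 N/C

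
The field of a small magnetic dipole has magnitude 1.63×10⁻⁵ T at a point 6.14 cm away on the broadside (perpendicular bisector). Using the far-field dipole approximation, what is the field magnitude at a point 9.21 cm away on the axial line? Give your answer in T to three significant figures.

B ≈ 9.66×10⁻⁶ T

Dipole fields scale as 1/r³ in the far field.
The axial field is twice the equatorial field at the same r, so the geometry factor is 2/1.
B₂ = B₁ · (2/1) · (r₁/r₂)³ = 1.63×10⁻⁵ · 2 · (6.14/9.21)³.
(r₁/r₂)³ = (0.6667)³ = 0.2963.
B₂ ≈ 9.659×10⁻⁶ T.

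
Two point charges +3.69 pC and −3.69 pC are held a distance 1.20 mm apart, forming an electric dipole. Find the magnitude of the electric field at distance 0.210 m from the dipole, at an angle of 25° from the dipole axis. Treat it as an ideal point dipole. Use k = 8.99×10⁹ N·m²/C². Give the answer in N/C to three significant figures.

E ≈ 0.00800 N/C

Dipole moment p = qd = (3.69×10⁻¹² C)(0.00120 m) = 4.428×10⁻¹⁵ C·m.
At angle θ the dipole field magnitude is E = (kp/r³)·√(1 + 3cos²θ).
kp/r³ = (8.99×10⁹)(4.428×10⁻¹⁵) / (0.210)³ = 0.004298 N/C.
√(1 + 3cos²25°) = √(1 + 3·0.8214) = √3.4642 ≈ 1.8612.
E ≈ 0.004298 × 1.861 = 0.008000 N/C.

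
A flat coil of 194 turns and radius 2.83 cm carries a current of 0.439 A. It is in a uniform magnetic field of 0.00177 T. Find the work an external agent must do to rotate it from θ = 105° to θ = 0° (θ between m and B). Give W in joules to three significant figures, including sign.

W ≈ -4.77×10⁻⁴ J

m = NIA = NIπa² = 194·(0.439)·π·(0.0283)² = 0.2143 A·m².
W_ext = ΔU = −mB cosθ₂ + mB cosθ₁ = mB(cosθ₁ − cosθ₂).
W = (0.2143)(0.00177)·(cos105° − cos0°) = (3.793×10⁻⁴)·(-1.2588) = -4.775×10⁻⁴ J.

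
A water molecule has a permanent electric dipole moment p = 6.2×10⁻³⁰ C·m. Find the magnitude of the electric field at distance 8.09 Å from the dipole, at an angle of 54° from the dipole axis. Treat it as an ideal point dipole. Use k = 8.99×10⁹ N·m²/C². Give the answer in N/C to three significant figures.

E ≈ 1.50×10⁸ N/C

At angle θ the dipole field magnitude is E = (kp/r³)·√(1 + 3cos²θ).
kp/r³ = (8.99×10⁹)(6.20×10⁻³⁰) / (8.09×10⁻¹⁰)³ = 1.053×10⁸ N/C.
√(1 + 3cos²54°) = √(1 + 3·0.3455) = √2.0365 ≈ 1.4271.
E ≈ 1.053×10⁸ × 1.427 = 1.502×10⁸ N/C.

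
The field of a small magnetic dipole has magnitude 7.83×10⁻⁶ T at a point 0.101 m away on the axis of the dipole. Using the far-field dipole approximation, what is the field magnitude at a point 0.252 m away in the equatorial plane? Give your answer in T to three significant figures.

B ≈ 2.52×10⁻⁷ T

Dipole fields scale as 1/r³ in the far field.
The axial field is twice the equatorial field at the same r, so the geometry factor is 1/2.
B₂ = B₁ · (1/2) · (r₁/r₂)³ = 7.83×10⁻⁶ · 0.5 · (0.101/0.252)³.
(r₁/r₂)³ = (0.4008)³ = 0.06438.
B₂ ≈ 2.521×10⁻⁷ T.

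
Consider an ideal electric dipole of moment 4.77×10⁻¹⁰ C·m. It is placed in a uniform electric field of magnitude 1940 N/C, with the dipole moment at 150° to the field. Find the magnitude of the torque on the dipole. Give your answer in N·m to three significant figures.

Torque on an electric dipole: τ = pE sinθ.
τ = (4.77×10⁻¹⁰)(1940)·sin150° = 4.627×10⁻⁷ N·m.

τ ≈ 4.63×10⁻⁷ N·m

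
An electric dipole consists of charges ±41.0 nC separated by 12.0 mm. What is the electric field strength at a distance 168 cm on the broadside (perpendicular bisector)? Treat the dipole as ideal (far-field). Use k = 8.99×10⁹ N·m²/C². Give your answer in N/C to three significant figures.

E ≈ 0.933 N/C

Dipole moment p = qd = (4.10×10⁻⁸ C)(0.0120 m) = 4.92×10⁻¹⁰ C·m.
On the perpendicular bisector E = kp/r³ (half the axial value at the same distance).
E = (8.99×10⁹)(4.92×10⁻¹⁰) / (1.68)³ = 0.9328 N/C.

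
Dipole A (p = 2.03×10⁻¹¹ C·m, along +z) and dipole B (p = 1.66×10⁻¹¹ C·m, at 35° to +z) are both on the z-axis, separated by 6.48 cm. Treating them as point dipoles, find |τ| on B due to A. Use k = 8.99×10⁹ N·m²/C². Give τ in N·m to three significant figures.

The second dipole sits on the axis of the first, so the field there is axial: E₁ = 2kp₁/r³ along +z.
E₁ = 2(8.99×10⁹)(2.03×10⁻¹¹)/(0.0648)³ = 1341 N/C.
Torque on the second dipole: τ = p₂ E₁ sinθ.
τ = (1.66×10⁻¹¹)(1341)·sin35° = 1.277×10⁻⁸ N·m.

τ ≈ 1.28×10⁻⁸ N·m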